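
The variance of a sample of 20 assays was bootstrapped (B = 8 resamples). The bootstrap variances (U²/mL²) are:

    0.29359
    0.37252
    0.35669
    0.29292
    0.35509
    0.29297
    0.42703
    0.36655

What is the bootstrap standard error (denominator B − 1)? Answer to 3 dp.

Bootstrap SE is the standard deviation of the 8 replicate variances.
Mean of replicates: (0.29359 + 0.37252 + 0.35669 + 0.29292 + 0.35509 + 0.29297 + 0.42703 + 0.36655) / 8 = 2.757360 / 8 = 0.344670
Sum of squared deviations: (−0.051080)² + (+0.027850)² + (+0.012020)² + (−0.051750)² + (+0.010420)² + (−0.051700)² + (+0.082360)² + (+0.021880)² = 0.016251
Variance = 0.016251 / 7 = 0.002322
SE* = √0.002322

SE* = 0.048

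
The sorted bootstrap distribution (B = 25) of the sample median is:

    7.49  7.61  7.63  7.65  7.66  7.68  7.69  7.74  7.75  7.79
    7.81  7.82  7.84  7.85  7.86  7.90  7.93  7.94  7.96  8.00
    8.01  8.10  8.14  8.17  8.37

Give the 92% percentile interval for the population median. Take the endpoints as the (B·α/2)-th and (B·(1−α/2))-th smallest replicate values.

(7.49, 8.17)

α = 0.08; lower rank = 25 × 0.040 = 1; upper rank = 25 × 0.960 = 24.
The 1st smallest replicate is 7.49; the 24th is 8.17.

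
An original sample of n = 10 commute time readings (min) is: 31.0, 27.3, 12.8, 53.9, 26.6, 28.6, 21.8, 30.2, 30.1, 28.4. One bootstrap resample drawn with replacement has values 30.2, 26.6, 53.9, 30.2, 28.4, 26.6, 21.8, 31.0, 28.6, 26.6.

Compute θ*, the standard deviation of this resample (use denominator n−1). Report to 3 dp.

θ* = 8.674

Mean = 30.3900; sum of squared deviations = 677.2090
s² = 677.2090 / 9 = 75.2454
s = √75.2454 = 8.674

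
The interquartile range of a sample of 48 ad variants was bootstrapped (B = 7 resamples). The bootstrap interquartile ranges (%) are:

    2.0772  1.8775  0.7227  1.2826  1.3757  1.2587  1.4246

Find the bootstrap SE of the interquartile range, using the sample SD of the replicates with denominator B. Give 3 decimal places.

SE* = 0.409

Bootstrap SE is the standard deviation of the 7 replicate interquartile ranges.
Mean of replicates: (2.0772 + 1.8775 + 0.7227 + 1.2826 + 1.3757 + 1.2587 + 1.4246) / 7 = 10.01900 / 7 = 1.43129
Sum of squared deviations: (+0.64591)² + (+0.44621)² + (−0.70859)² + (−0.14869)² + (−0.05559)² + (−0.17259)² + (−0.00669)² = 1.17343
Variance = 1.17343 / 7 = 0.16763
SE* = √0.16763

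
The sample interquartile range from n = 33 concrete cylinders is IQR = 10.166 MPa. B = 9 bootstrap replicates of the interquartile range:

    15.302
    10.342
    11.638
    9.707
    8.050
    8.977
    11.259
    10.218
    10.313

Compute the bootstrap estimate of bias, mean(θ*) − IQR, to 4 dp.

bias = +0.4791

mean(θ*) = (15.302 + 10.342 + 11.638 + 9.707 + 8.050 + 8.977 + 11.259 + 10.218 + 10.313) / 9 = 10.64511
bias = 10.64511 − 10.166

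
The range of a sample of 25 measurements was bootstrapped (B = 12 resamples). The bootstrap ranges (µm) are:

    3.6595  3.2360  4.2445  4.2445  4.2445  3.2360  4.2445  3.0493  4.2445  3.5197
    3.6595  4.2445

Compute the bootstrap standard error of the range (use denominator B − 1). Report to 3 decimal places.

SE* = 0.477

Bootstrap SE is the standard deviation of the 12 replicate ranges.
Mean of replicates: (3.6595 + 3.2360 + 4.2445 + 4.2445 + 4.2445 + 3.2360 + 4.2445 + 3.0493 + 4.2445 + 3.5197 + 3.6595 + 4.2445) / 12 = 45.82700 / 12 = 3.81892
Sum of squared deviations: (−0.15942)² + (−0.58292)² + (+0.42558)² + (+0.42558)² + (+0.42558)² + (−0.58292)² + (+0.42558)² + (−0.76962)² + (+0.42558)² + (−0.29922)² + (−0.15942)² + (+0.42558)² = 2.49898
Variance = 2.49898 / 11 = 0.22718
SE* = √0.22718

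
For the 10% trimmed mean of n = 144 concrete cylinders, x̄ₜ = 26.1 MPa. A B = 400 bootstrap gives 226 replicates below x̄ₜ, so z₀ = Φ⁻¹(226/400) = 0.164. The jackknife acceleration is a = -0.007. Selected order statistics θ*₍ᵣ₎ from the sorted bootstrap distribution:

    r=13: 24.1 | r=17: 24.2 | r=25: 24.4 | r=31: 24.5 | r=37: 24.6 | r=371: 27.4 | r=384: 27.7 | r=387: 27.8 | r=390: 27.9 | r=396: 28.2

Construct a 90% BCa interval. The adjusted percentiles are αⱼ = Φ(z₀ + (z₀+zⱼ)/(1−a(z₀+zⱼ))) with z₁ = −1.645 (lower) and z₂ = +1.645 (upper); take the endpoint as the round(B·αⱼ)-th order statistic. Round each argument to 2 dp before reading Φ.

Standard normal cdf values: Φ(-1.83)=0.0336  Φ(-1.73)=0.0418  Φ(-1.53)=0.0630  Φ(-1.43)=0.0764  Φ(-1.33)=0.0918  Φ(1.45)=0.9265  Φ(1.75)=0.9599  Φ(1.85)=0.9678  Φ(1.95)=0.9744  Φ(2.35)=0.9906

Lower: z₀ + z₁ = 0.164 + (-1.645) = -1.481; 1 − a(z₀+z₁) = 1 − (-0.007)(-1.481) = 0.9896; argument = 0.164 + (-1.481)/0.9896 = -1.3325 → -1.33.
α₁ = Φ(-1.33) = 0.0918; rank = round(400 × 0.0918) = 37; θ*₍37₎ = 24.6.
Upper: z₀ + z₂ = 1.809; 1 − a(z₀+z₂) = 1.0127; argument = 1.9504 → 1.95; α₂ = 0.9744; rank = 390; θ*₍390₎ = 27.9.

(24.6, 27.9)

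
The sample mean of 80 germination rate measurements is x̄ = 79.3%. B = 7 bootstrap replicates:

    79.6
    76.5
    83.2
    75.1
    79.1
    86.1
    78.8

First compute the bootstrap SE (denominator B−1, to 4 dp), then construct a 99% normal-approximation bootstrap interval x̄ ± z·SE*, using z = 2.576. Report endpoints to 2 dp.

(69.56, 89.04)

Mean of replicates = 79.7714; sum of squared deviations = 85.7543; SE* = √(85.7543/6) = 3.7805
Margin = 2.576 × 3.7805 = 9.739
Interval: 79.3 ± 9.739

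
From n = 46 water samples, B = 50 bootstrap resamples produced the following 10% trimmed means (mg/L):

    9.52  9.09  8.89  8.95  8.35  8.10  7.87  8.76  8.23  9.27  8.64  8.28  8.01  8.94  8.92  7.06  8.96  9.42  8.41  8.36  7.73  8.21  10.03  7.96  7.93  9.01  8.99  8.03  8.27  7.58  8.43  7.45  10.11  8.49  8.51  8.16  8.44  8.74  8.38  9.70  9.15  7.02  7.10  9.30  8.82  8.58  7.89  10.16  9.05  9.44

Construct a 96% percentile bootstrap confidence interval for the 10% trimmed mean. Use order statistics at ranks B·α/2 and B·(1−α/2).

(7.02, 10.11)

Sorted replicates: 7.02, 7.06, 7.10, 7.45, 7.58, 7.73, 7.87, 7.89, 7.93, 7.96, 8.01, 8.03, 8.10, 8.16, 8.21, 8.23, 8.27, 8.28, 8.35, 8.36, 8.38, 8.41, 8.43, 8.44, 8.49, 8.51, 8.58, 8.64, 8.74, 8.76, 8.82, 8.89, 8.92, 8.94, 8.95, 8.96, 8.99, 9.01, 9.05, 9.09, 9.15, 9.27, 9.30, 9.42, 9.44, 9.52, 9.70, 10.03, 10.11, 10.16
α = 0.04; lower rank = 50 × 0.020 = 1; upper rank = 50 × 0.980 = 49.
The 1st smallest replicate is 7.02; the 49th is 10.11.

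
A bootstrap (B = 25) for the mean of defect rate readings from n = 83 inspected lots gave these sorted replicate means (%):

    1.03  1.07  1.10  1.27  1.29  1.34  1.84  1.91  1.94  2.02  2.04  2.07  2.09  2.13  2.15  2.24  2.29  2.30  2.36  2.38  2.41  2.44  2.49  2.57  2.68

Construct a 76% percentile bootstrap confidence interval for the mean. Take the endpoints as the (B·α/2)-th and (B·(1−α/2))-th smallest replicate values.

(1.10, 2.44)

α = 0.24; lower rank = 25 × 0.120 = 3; upper rank = 25 × 0.880 = 22.
The 3rd smallest replicate is 1.10; the 22nd is 2.44.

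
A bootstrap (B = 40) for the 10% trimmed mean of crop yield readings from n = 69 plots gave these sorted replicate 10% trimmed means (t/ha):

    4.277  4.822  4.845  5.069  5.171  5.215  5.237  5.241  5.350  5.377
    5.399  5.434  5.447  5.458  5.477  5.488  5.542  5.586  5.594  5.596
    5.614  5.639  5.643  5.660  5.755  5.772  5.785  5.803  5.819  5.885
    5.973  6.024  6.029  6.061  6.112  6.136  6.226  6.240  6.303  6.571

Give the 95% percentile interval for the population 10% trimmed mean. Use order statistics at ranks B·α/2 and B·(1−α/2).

α = 0.05; lower rank = 40 × 0.025 = 1; upper rank = 40 × 0.975 = 39.
The 1st smallest replicate is 4.277; the 39th is 6.303.

(4.277, 6.303)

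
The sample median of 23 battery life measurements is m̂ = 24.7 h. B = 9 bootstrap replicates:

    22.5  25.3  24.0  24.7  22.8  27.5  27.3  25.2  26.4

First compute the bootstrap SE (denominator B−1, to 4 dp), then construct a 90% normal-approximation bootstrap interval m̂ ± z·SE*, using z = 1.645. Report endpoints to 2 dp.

Mean of replicates = 25.0778; sum of squared deviations = 25.7556; SE* = √(25.7556/8) = 1.7943
Margin = 1.645 × 1.7943 = 2.952
Interval: 24.7 ± 2.952

(21.75, 27.65)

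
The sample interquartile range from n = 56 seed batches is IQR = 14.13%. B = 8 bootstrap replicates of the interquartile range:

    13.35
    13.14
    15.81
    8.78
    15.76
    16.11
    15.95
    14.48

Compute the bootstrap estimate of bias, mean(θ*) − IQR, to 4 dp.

mean(θ*) = (13.35 + 13.14 + 15.81 + 8.78 + 15.76 + 16.11 + 15.95 + 14.48) / 8 = 14.17250
bias = 14.17250 − 14.13

bias = +0.0425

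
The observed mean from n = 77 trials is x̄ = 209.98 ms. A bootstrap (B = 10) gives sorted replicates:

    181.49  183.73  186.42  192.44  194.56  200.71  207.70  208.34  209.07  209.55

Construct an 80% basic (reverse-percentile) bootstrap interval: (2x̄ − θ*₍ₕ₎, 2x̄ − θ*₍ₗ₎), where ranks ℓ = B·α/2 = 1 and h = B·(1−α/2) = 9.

(210.89, 238.47)

Percentile endpoints at ranks 1 and 9: θ*₍1₎ = 181.49, θ*₍9₎ = 209.07.
Basic interval reflects these around x̄:
  lower = 2 × 209.98 − 209.07 = 210.89
  upper = 2 × 209.98 − 181.49 = 238.47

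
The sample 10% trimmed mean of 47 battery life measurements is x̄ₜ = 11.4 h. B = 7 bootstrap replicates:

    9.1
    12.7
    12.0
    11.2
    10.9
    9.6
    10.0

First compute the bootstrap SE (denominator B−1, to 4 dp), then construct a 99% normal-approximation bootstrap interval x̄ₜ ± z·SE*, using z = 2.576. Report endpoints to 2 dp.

(8.04, 14.76)

Mean of replicates = 10.7857; sum of squared deviations = 10.1886; SE* = √(10.1886/6) = 1.3031
Margin = 2.576 × 1.3031 = 3.357
Interval: 11.4 ± 3.357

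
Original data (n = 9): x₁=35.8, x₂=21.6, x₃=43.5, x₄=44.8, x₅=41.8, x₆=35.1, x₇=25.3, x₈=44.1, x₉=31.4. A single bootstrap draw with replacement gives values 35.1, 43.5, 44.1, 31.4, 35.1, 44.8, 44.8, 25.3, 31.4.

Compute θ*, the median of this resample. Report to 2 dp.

θ* = 35.10

Sorted: 25.3, 31.4, 31.4, 35.1, 35.1, 43.5, 44.1, 44.8, 44.8
Median = middle value = 35.10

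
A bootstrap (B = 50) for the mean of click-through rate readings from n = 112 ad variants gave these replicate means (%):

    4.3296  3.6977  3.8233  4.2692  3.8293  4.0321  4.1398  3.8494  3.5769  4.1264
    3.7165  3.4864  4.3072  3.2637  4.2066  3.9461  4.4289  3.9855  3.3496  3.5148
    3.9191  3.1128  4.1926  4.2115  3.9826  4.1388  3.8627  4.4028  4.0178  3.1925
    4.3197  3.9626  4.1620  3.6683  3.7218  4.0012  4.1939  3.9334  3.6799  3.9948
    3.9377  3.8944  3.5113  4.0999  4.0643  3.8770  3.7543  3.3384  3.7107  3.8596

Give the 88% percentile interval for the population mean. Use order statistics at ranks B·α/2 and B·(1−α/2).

Sorted replicates: 3.1128, 3.1925, 3.2637, 3.3384, 3.3496, 3.4864, 3.5113, 3.5148, 3.5769, 3.6683, 3.6799, 3.6977, 3.7107, 3.7165, 3.7218, 3.7543, 3.8233, 3.8293, 3.8494, 3.8596, 3.8627, 3.8770, 3.8944, 3.9191, 3.9334, 3.9377, 3.9461, 3.9626, 3.9826, 3.9855, 3.9948, 4.0012, 4.0178, 4.0321, 4.0643, 4.0999, 4.1264, 4.1388, 4.1398, 4.1620, 4.1926, 4.1939, 4.2066, 4.2115, 4.2692, 4.3072, 4.3197, 4.3296, 4.4028, 4.4289
α = 0.12; lower rank = 50 × 0.060 = 3; upper rank = 50 × 0.940 = 47.
The 3rd smallest replicate is 3.2637; the 47th is 4.3197.

(3.2637, 4.3197)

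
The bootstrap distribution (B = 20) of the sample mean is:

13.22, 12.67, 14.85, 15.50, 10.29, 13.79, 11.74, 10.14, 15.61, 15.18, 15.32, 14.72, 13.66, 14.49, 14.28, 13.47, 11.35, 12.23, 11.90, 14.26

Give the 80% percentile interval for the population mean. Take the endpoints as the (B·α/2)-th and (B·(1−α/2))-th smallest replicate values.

(10.29, 15.32)

Sorted replicates: 10.14, 10.29, 11.35, 11.74, 11.90, 12.23, 12.67, 13.22, 13.47, 13.66, 13.79, 14.26, 14.28, 14.49, 14.72, 14.85, 15.18, 15.32, 15.50, 15.61
α = 0.20; lower rank = 20 × 0.100 = 2; upper rank = 20 × 0.900 = 18.
The 2nd smallest replicate is 10.29; the 18th is 15.32.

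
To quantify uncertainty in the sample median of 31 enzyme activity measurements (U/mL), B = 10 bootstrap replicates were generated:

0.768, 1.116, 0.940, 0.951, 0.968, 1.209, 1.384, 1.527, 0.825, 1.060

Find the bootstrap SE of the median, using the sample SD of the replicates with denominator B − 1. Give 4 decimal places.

SE* = 0.2407

Bootstrap SE is the standard deviation of the 10 replicate medians.
Mean of replicates: (0.768 + 1.116 + 0.940 + 0.951 + 0.968 + 1.209 + 1.384 + 1.527 + 0.825 + 1.060) / 10 = 10.74800 / 10 = 1.07480
Sum of squared deviations: (−0.30680)² + (+0.04120)² + (−0.13480)² + (−0.12380)² + (−0.10680)² + (+0.13420)² + (+0.30920)² + (+0.45220)² + (−0.24980)² + (−0.01480)² = 0.52145
Variance = 0.52145 / 9 = 0.05794
SE* = √0.05794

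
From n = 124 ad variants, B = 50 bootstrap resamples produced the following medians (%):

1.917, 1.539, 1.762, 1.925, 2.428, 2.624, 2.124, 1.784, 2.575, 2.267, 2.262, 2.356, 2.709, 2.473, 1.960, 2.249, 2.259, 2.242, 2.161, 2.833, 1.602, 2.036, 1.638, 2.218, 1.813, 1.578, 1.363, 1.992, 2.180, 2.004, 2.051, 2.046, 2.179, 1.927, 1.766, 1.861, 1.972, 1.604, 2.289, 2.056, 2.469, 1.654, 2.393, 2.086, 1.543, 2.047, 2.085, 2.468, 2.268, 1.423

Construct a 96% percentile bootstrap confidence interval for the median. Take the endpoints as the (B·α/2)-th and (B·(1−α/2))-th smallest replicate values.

(1.363, 2.709)

Sorted replicates: 1.363, 1.423, 1.539, 1.543, 1.578, 1.602, 1.604, 1.638, 1.654, 1.762, 1.766, 1.784, 1.813, 1.861, 1.917, 1.925, 1.927, 1.960, 1.972, 1.992, 2.004, 2.036, 2.046, 2.047, 2.051, 2.056, 2.085, 2.086, 2.124, 2.161, 2.179, 2.180, 2.218, 2.242, 2.249, 2.259, 2.262, 2.267, 2.268, 2.289, 2.356, 2.393, 2.428, 2.468, 2.469, 2.473, 2.575, 2.624, 2.709, 2.833
α = 0.04; lower rank = 50 × 0.020 = 1; upper rank = 50 × 0.980 = 49.
The 1st smallest replicate is 1.363; the 49th is 2.709.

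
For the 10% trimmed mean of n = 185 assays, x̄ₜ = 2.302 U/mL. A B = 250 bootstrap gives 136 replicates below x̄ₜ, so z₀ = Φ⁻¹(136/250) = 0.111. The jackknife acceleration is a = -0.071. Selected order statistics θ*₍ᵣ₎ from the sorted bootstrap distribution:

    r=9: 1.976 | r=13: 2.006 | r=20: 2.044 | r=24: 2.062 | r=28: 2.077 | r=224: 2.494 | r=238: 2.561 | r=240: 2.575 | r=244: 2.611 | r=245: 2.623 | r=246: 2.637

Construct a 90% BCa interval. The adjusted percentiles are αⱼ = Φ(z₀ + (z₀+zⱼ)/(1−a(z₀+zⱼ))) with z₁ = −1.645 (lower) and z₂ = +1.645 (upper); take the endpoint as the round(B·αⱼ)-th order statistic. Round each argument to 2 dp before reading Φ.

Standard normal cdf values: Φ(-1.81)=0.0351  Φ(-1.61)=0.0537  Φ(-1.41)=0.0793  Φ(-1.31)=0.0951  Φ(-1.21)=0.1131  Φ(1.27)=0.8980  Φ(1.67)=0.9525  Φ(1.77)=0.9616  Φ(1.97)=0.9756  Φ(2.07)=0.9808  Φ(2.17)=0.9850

(2.006, 2.561)

Lower: z₀ + z₁ = 0.111 + (-1.645) = -1.534; 1 − a(z₀+z₁) = 1 − (-0.071)(-1.534) = 0.8911; argument = 0.111 + (-1.534)/0.8911 = -1.6105 → -1.61.
α₁ = Φ(-1.61) = 0.0537; rank = round(250 × 0.0537) = 13; θ*₍13₎ = 2.006.
Upper: z₀ + z₂ = 1.756; 1 − a(z₀+z₂) = 1.1247; argument = 1.6723 → 1.67; α₂ = 0.9525; rank = 238; θ*₍238₎ = 2.561.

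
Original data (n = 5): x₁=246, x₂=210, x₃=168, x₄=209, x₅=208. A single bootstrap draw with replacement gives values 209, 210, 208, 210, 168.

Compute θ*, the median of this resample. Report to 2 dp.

θ* = 209.00

Sorted: 168, 208, 209, 210, 210
Median = middle value = 209.00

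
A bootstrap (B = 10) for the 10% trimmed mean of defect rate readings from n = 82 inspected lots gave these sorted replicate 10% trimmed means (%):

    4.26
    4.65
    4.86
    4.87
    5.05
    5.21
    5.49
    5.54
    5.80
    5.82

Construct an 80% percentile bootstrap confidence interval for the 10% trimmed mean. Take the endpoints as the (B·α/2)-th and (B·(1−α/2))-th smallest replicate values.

(4.26, 5.80)

α = 0.20; lower rank = 10 × 0.100 = 1; upper rank = 10 × 0.900 = 9.
The 1st smallest replicate is 4.26; the 9th is 5.80.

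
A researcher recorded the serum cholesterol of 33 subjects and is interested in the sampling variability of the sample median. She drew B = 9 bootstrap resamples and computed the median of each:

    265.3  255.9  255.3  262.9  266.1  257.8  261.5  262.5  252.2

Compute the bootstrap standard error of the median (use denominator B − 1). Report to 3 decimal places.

Bootstrap SE is the standard deviation of the 9 replicate medians.
Mean of replicates: (265.3 + 255.9 + 255.3 + 262.9 + 266.1 + 257.8 + 261.5 + 262.5 + 252.2) / 9 = 2339.5000 / 9 = 259.9444
Sum of squared deviations: (+5.3556)² + (−4.0444)² + (−4.6444)² + (+2.9556)² + (+6.1556)² + (−2.1444)² + (+1.5556)² + (+2.5556)² + (−7.7444)² = 186.7622
Variance = 186.7622 / 8 = 23.3453
SE* = √23.3453

SE* = 4.832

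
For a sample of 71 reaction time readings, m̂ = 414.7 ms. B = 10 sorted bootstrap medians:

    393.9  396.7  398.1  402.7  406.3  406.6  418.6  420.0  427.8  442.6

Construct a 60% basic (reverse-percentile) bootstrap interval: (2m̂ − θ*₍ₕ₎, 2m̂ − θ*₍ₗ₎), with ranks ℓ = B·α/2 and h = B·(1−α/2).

(409.4, 432.7)

Percentile endpoints at ranks 2 and 8: θ*₍2₎ = 396.7, θ*₍8₎ = 420.0.
Basic interval reflects these around m̂:
  lower = 2 × 414.7 − 420.0 = 409.4
  upper = 2 × 414.7 − 396.7 = 432.7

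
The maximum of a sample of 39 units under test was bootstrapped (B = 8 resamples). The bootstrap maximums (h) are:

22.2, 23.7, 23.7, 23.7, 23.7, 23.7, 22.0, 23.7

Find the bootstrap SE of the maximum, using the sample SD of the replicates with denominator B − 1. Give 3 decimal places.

Bootstrap SE is the standard deviation of the 8 replicate maximums.
Mean of replicates: (22.2 + 23.7 + 23.7 + 23.7 + 23.7 + 23.7 + 22.0 + 23.7) / 8 = 186.4000 / 8 = 23.3000
Sum of squared deviations: (−1.1000)² + (+0.4000)² + (+0.4000)² + (+0.4000)² + (+0.4000)² + (+0.4000)² + (−1.3000)² + (+0.4000)² = 3.8600
Variance = 3.8600 / 7 = 0.5514
SE* = √0.5514

SE* = 0.743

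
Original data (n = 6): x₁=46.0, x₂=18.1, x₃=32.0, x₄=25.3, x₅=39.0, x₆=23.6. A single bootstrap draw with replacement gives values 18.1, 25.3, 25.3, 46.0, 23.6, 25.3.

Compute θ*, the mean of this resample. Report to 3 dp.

Mean = (18.1 + 25.3 + 25.3 + 46.0 + 23.6 + 25.3) / 6 = 163.60 / 6 = 27.267

θ* = 27.267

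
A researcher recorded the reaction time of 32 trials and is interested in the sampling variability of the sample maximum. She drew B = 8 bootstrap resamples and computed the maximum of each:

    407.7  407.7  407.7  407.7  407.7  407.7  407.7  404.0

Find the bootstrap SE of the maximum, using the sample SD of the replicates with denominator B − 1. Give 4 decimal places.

Bootstrap SE is the standard deviation of the 8 replicate maximums.
Mean of replicates: (407.7 + 407.7 + 407.7 + 407.7 + 407.7 + 407.7 + 407.7 + 404.0) / 8 = 3257.90000 / 8 = 407.23750
Sum of squared deviations: (+0.46250)² + (+0.46250)² + (+0.46250)² + (+0.46250)² + (+0.46250)² + (+0.46250)² + (+0.46250)² + (−3.23750)² = 11.97875
Variance = 11.97875 / 7 = 1.71125
SE* = √1.71125

SE* = 1.3081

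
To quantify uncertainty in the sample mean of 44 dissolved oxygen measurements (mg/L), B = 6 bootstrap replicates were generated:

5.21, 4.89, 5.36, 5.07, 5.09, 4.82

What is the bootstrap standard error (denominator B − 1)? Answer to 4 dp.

SE* = 0.1995

Bootstrap SE is the standard deviation of the 6 replicate means.
Mean of replicates: (5.21 + 4.89 + 5.36 + 5.07 + 5.09 + 4.82) / 6 = 30.44000 / 6 = 5.07333
Sum of squared deviations: (+0.13667)² + (−0.18333)² + (+0.28667)² + (−0.00333)² + (+0.01667)² + (−0.25333)² = 0.19893
Variance = 0.19893 / 5 = 0.03979
SE* = √0.03979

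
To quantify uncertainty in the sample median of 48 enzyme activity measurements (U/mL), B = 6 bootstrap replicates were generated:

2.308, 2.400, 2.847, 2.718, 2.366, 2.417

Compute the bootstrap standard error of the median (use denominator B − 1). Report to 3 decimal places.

Bootstrap SE is the standard deviation of the 6 replicate medians.
Mean of replicates: (2.308 + 2.400 + 2.847 + 2.718 + 2.366 + 2.417) / 6 = 15.0560 / 6 = 2.5093
Sum of squared deviations: (−0.2013)² + (−0.1093)² + (+0.3377)² + (+0.2087)² + (−0.1433)² + (−0.0923)² = 0.2391
Variance = 0.2391 / 5 = 0.0478
SE* = √0.0478

SE* = 0.219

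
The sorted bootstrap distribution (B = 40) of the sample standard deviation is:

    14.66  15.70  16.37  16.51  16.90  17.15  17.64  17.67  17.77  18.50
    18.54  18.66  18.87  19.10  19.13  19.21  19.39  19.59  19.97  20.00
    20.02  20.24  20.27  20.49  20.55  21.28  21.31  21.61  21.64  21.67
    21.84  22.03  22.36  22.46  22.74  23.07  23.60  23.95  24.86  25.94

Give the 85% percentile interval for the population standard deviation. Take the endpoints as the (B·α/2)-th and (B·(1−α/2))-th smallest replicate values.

(16.37, 23.60)

α = 0.15; lower rank = 40 × 0.075 = 3; upper rank = 40 × 0.925 = 37.
The 3rd smallest replicate is 16.37; the 37th is 23.60.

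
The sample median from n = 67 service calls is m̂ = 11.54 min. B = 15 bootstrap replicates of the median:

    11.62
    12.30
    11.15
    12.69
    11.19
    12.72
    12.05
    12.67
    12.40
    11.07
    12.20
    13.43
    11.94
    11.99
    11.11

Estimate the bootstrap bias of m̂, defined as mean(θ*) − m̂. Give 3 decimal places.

mean(θ*) = (11.62 + 12.30 + 11.15 + 12.69 + 11.19 + 12.72 + 12.05 + 12.67 + 12.40 + 11.07 + 12.20 + 13.43 + 11.94 + 11.99 + 11.11) / 15 = 12.0353
bias = 12.0353 − 11.54

bias = +0.495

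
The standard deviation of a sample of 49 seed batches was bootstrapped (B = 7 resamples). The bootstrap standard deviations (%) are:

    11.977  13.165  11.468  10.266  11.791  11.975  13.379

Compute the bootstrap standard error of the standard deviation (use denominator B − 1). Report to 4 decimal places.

Bootstrap SE is the standard deviation of the 7 replicate standard deviations.
Mean of replicates: (11.977 + 13.165 + 11.468 + 10.266 + 11.791 + 11.975 + 13.379) / 7 = 84.02100 / 7 = 12.00300
Sum of squared deviations: (−0.02600)² + (+1.16200)² + (−0.53500)² + (−1.73700)² + (−0.21200)² + (−0.02800)² + (+1.37600)² = 6.59342
Variance = 6.59342 / 6 = 1.09890
SE* = √1.09890

SE* = 1.0483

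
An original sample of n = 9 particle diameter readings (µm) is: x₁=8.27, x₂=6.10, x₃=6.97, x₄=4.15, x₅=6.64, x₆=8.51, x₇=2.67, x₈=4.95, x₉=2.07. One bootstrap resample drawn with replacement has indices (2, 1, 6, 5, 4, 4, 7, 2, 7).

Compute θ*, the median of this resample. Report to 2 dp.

Resample values: 6.10, 8.27, 8.51, 6.64, 4.15, 4.15, 2.67, 6.10, 2.67.
Sorted: 2.67, 2.67, 4.15, 4.15, 6.10, 6.10, 6.64, 8.27, 8.51
Median = middle value = 6.10

θ* = 6.10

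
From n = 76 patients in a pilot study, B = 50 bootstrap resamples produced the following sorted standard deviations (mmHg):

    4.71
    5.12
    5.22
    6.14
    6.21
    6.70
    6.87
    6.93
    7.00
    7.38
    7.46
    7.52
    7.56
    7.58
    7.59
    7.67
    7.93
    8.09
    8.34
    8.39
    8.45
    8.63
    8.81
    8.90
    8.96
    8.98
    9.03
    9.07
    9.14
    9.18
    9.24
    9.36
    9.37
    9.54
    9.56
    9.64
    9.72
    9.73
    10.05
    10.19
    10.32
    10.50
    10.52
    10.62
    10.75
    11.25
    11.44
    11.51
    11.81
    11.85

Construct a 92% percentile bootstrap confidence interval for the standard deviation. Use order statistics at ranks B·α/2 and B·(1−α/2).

α = 0.08; lower rank = 50 × 0.040 = 2; upper rank = 50 × 0.960 = 48.
The 2nd smallest replicate is 5.12; the 48th is 11.51.

(5.12, 11.51)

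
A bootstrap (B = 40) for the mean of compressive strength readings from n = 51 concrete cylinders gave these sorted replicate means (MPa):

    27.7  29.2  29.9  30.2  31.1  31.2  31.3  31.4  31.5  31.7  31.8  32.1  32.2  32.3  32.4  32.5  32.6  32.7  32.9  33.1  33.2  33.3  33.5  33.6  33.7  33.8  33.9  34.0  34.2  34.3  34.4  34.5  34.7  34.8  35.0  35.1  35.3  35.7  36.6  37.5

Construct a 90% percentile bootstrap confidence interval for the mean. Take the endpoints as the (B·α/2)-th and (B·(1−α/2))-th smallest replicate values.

α = 0.10; lower rank = 40 × 0.050 = 2; upper rank = 40 × 0.950 = 38.
The 2nd smallest replicate is 29.2; the 38th is 35.7.

(29.2, 35.7)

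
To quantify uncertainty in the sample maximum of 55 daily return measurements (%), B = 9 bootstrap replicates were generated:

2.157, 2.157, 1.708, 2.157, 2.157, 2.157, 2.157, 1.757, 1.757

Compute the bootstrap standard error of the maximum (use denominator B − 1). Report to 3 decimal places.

Bootstrap SE is the standard deviation of the 9 replicate maximums.
Mean of replicates: (2.157 + 2.157 + 1.708 + 2.157 + 2.157 + 2.157 + 2.157 + 1.757 + 1.757) / 9 = 18.1640 / 9 = 2.0182
Sum of squared deviations: (+0.1388)² + (+0.1388)² + (−0.3102)² + (+0.1388)² + (+0.1388)² + (+0.1388)² + (+0.1388)² + (−0.2612)² + (−0.2612)² = 0.3483
Variance = 0.3483 / 8 = 0.0435
SE* = √0.0435

SE* = 0.209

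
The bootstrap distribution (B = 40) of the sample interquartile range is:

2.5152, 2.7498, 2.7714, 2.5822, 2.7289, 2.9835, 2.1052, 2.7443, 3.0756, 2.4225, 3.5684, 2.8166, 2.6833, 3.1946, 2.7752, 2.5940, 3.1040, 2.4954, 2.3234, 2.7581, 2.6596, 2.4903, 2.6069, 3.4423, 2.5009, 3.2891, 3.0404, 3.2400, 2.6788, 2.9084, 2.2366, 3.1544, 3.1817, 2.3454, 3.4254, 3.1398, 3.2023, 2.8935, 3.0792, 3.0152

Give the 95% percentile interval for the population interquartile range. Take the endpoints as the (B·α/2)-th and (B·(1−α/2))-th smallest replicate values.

Sorted replicates: 2.1052, 2.2366, 2.3234, 2.3454, 2.4225, 2.4903, 2.4954, 2.5009, 2.5152, 2.5822, 2.5940, 2.6069, 2.6596, 2.6788, 2.6833, 2.7289, 2.7443, 2.7498, 2.7581, 2.7714, 2.7752, 2.8166, 2.8935, 2.9084, 2.9835, 3.0152, 3.0404, 3.0756, 3.0792, 3.1040, 3.1398, 3.1544, 3.1817, 3.1946, 3.2023, 3.2400, 3.2891, 3.4254, 3.4423, 3.5684
α = 0.05; lower rank = 40 × 0.025 = 1; upper rank = 40 × 0.975 = 39.
The 1st smallest replicate is 2.1052; the 39th is 3.4423.

(2.1052, 3.4423)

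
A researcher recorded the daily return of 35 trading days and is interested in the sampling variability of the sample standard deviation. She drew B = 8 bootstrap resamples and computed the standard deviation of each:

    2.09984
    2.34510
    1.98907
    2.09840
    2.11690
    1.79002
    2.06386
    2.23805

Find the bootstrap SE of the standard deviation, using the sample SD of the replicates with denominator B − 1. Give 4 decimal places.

SE* = 0.1642

Bootstrap SE is the standard deviation of the 8 replicate standard deviations.
Mean of replicates: (2.09984 + 2.34510 + 1.98907 + 2.09840 + 2.11690 + 1.79002 + 2.06386 + 2.23805) / 8 = 16.741240 / 8 = 2.092655
Sum of squared deviations: (+0.007185)² + (+0.252445)² + (−0.103585)² + (+0.005745)² + (+0.024245)² + (−0.302635)² + (−0.028795)² + (+0.145395)² = 0.188688
Variance = 0.188688 / 7 = 0.026955
SE* = √0.026955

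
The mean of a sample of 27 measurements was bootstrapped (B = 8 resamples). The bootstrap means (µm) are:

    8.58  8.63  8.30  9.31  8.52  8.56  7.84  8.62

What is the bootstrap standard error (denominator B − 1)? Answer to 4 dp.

SE* = 0.4066

Bootstrap SE is the standard deviation of the 8 replicate means.
Mean of replicates: (8.58 + 8.63 + 8.30 + 9.31 + 8.52 + 8.56 + 7.84 + 8.62) / 8 = 68.36000 / 8 = 8.54500
Sum of squared deviations: (+0.03500)² + (+0.08500)² + (−0.24500)² + (+0.76500)² + (−0.02500)² + (+0.01500)² + (−0.70500)² + (+0.07500)² = 1.15720
Variance = 1.15720 / 7 = 0.16531
SE* = √0.16531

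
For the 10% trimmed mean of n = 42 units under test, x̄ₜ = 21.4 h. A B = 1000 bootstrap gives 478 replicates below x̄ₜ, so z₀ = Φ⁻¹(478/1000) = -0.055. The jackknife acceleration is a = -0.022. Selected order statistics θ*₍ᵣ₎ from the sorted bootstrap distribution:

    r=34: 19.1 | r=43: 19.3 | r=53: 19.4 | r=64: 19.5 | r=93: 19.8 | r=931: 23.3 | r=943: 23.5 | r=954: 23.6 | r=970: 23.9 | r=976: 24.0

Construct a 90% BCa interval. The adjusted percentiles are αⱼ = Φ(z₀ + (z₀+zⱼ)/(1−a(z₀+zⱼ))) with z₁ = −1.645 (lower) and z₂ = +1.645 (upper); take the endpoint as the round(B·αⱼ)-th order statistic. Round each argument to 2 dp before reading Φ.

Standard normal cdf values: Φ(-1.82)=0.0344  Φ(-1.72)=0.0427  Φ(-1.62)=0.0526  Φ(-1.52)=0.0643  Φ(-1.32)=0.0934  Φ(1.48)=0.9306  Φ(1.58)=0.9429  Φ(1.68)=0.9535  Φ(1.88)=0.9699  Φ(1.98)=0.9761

(19.1, 23.3)

Lower: z₀ + z₁ = -0.055 + (-1.645) = -1.700; 1 − a(z₀+z₁) = 1 − (-0.022)(-1.700) = 0.9626; argument = -0.055 + (-1.700)/0.9626 = -1.8211 → -1.82.
α₁ = Φ(-1.82) = 0.0344; rank = round(1000 × 0.0344) = 34; θ*₍34₎ = 19.1.
Upper: z₀ + z₂ = 1.590; 1 − a(z₀+z₂) = 1.0350; argument = 1.4813 → 1.48; α₂ = 0.9306; rank = 931; θ*₍931₎ = 23.3.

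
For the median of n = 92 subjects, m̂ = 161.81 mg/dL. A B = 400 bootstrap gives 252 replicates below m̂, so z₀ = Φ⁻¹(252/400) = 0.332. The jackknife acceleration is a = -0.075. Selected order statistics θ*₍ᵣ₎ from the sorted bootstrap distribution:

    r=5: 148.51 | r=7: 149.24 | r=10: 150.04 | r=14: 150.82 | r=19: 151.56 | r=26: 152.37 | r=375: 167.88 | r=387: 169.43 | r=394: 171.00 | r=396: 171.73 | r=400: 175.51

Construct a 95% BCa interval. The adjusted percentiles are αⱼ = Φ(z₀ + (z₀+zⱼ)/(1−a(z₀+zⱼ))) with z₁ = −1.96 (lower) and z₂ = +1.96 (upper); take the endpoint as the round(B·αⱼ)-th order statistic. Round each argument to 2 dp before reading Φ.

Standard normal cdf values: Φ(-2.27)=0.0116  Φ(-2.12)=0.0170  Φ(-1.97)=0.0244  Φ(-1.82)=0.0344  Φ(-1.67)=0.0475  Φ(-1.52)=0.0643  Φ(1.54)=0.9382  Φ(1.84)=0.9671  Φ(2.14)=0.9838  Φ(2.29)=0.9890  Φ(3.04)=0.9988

Lower: z₀ + z₁ = 0.332 + (-1.960) = -1.628; 1 − a(z₀+z₁) = 1 − (-0.075)(-1.628) = 0.8779; argument = 0.332 + (-1.628)/0.8779 = -1.5224 → -1.52.
α₁ = Φ(-1.52) = 0.0643; rank = round(400 × 0.0643) = 26; θ*₍26₎ = 152.37.
Upper: z₀ + z₂ = 2.292; 1 − a(z₀+z₂) = 1.1719; argument = 2.2878 → 2.29; α₂ = 0.9890; rank = 396; θ*₍396₎ = 171.73.

(152.37, 171.73)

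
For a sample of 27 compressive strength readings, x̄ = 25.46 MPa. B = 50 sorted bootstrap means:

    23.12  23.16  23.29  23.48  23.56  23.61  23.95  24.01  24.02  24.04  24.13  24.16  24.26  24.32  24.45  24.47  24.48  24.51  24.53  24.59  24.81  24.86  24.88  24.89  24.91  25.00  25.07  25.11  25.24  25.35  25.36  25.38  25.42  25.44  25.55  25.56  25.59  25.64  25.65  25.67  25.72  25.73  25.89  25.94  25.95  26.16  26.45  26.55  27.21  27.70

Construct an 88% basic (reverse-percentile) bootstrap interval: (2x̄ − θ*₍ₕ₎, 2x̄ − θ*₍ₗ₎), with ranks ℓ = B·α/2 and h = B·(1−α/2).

(24.47, 27.63)

Percentile endpoints at ranks 3 and 47: θ*₍3₎ = 23.29, θ*₍47₎ = 26.45.
Basic interval reflects these around x̄:
  lower = 2 × 25.46 − 26.45 = 24.47
  upper = 2 × 25.46 − 23.29 = 27.63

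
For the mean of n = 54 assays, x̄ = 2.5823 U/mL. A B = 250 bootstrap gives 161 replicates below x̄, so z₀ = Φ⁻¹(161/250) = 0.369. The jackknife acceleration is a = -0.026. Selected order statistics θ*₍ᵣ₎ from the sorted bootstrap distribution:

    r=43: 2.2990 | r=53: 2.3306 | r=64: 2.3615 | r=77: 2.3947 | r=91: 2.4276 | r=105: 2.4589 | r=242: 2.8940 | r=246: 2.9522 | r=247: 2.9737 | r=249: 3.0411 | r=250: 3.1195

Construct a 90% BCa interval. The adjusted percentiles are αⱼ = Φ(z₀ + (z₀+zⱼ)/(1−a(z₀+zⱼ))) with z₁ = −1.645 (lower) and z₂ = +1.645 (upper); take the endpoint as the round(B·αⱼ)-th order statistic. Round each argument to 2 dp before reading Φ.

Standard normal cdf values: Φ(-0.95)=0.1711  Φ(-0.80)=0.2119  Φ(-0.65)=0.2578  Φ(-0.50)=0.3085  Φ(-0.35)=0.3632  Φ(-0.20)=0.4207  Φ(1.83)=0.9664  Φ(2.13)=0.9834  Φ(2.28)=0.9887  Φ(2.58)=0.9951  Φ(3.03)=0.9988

(2.2990, 2.9737)

Lower: z₀ + z₁ = 0.369 + (-1.645) = -1.276; 1 − a(z₀+z₁) = 1 − (-0.026)(-1.276) = 0.9668; argument = 0.369 + (-1.276)/0.9668 = -0.9508 → -0.95.
α₁ = Φ(-0.95) = 0.1711; rank = round(250 × 0.1711) = 43; θ*₍43₎ = 2.2990.
Upper: z₀ + z₂ = 2.014; 1 − a(z₀+z₂) = 1.0524; argument = 2.2828 → 2.28; α₂ = 0.9887; rank = 247; θ*₍247₎ = 2.9737.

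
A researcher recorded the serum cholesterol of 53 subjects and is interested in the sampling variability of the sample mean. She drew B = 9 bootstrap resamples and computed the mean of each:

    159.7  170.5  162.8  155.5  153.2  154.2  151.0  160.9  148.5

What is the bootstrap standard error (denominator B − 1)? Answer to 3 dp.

Bootstrap SE is the standard deviation of the 9 replicate means.
Mean of replicates: (159.7 + 170.5 + 162.8 + 155.5 + 153.2 + 154.2 + 151.0 + 160.9 + 148.5) / 9 = 1416.3000 / 9 = 157.3667
Sum of squared deviations: (+2.3333)² + (+13.1333)² + (+5.4333)² + (−1.8667)² + (−4.1667)² + (−3.1667)² + (−6.3667)² + (+3.5333)² + (−8.8667)² = 369.9600
Variance = 369.9600 / 8 = 46.2450
SE* = √46.2450

SE* = 6.800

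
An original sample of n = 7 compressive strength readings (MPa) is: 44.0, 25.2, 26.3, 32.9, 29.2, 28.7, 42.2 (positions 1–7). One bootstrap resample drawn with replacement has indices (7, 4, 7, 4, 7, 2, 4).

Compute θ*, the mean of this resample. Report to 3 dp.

θ* = 35.786

Resample values: 42.2, 32.9, 42.2, 32.9, 42.2, 25.2, 32.9.
Mean = (42.2 + 32.9 + 42.2 + 32.9 + 42.2 + 25.2 + 32.9) / 7 = 250.50 / 7 = 35.786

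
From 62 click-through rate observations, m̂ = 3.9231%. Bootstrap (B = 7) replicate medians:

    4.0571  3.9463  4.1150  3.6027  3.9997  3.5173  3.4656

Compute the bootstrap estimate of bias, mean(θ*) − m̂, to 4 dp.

bias = −0.1083

mean(θ*) = (4.0571 + 3.9463 + 4.1150 + 3.6027 + 3.9997 + 3.5173 + 3.4656) / 7 = 3.81481
bias = 3.81481 − 3.9231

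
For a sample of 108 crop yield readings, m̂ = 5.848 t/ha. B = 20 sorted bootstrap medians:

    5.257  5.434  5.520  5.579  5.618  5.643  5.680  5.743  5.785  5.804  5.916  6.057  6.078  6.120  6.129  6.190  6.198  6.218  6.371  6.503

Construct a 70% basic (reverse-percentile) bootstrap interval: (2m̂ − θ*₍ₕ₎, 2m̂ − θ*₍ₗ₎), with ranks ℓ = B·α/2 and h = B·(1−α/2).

Percentile endpoints at ranks 3 and 17: θ*₍3₎ = 5.520, θ*₍17₎ = 6.198.
Basic interval reflects these around m̂:
  lower = 2 × 5.848 − 6.198 = 5.498
  upper = 2 × 5.848 − 5.520 = 6.176

(5.498, 6.176)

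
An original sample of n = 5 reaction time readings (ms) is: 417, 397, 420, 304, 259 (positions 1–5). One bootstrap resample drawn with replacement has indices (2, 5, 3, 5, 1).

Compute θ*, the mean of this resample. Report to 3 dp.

Resample values: 397, 259, 420, 259, 417.
Mean = (397 + 259 + 420 + 259 + 417) / 5 = 1752.0 / 5 = 350.400

θ* = 350.400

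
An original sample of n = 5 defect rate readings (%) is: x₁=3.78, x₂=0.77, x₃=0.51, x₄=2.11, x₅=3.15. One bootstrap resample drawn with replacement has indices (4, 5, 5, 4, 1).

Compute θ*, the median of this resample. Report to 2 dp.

θ* = 3.15

Resample values: 2.11, 3.15, 3.15, 2.11, 3.78.
Sorted: 2.11, 2.11, 3.15, 3.15, 3.78
Median = middle value = 3.15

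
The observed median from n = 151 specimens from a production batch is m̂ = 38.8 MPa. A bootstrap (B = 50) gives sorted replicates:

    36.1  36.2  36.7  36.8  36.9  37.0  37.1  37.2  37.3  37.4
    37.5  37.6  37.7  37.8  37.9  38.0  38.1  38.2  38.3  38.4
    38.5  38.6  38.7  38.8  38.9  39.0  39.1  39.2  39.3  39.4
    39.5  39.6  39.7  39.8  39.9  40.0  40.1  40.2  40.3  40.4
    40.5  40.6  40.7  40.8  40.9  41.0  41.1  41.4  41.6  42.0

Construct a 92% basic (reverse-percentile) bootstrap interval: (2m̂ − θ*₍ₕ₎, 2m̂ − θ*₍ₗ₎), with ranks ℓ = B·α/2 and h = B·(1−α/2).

(36.2, 41.4)

Percentile endpoints at ranks 2 and 48: θ*₍2₎ = 36.2, θ*₍48₎ = 41.4.
Basic interval reflects these around m̂:
  lower = 2 × 38.8 − 41.4 = 36.2
  upper = 2 × 38.8 − 36.2 = 41.4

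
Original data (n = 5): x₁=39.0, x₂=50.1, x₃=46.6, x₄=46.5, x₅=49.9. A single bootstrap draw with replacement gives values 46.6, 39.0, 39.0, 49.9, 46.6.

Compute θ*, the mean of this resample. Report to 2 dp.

θ* = 44.22

Mean = (46.6 + 39.0 + 39.0 + 49.9 + 46.6) / 5 = 221.10 / 5 = 44.22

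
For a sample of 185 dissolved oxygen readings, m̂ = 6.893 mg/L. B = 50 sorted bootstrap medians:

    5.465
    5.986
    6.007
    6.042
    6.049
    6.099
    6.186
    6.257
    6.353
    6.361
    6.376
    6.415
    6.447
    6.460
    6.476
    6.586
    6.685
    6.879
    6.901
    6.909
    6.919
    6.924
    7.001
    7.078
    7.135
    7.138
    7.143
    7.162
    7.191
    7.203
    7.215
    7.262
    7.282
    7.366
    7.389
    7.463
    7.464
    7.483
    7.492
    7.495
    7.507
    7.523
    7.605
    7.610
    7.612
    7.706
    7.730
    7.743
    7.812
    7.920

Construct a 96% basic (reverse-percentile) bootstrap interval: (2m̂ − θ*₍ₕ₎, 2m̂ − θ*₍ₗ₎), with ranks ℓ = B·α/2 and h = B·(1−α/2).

(5.974, 8.321)

Percentile endpoints at ranks 1 and 49: θ*₍1₎ = 5.465, θ*₍49₎ = 7.812.
Basic interval reflects these around m̂:
  lower = 2 × 6.893 − 7.812 = 5.974
  upper = 2 × 6.893 − 5.465 = 8.321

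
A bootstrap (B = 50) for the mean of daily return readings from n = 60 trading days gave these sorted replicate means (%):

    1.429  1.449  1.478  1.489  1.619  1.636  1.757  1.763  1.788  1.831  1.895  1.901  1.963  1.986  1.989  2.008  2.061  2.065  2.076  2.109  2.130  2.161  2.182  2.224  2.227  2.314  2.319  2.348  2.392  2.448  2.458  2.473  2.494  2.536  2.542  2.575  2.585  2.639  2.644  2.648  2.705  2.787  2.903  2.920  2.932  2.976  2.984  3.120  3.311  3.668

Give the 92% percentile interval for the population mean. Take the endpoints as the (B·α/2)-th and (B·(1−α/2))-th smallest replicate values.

α = 0.08; lower rank = 50 × 0.040 = 2; upper rank = 50 × 0.960 = 48.
The 2nd smallest replicate is 1.449; the 48th is 3.120.

(1.449, 3.120)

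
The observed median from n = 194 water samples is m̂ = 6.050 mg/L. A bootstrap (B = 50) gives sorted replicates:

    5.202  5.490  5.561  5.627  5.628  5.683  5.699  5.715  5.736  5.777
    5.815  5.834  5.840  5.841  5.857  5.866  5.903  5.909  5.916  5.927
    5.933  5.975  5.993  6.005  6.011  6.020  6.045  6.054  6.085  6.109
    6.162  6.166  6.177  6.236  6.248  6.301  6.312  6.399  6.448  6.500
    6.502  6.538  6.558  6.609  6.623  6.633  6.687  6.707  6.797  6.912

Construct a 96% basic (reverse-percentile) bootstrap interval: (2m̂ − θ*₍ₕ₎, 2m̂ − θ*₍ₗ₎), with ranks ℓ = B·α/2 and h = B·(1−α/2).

(5.303, 6.898)

Percentile endpoints at ranks 1 and 49: θ*₍1₎ = 5.202, θ*₍49₎ = 6.797.
Basic interval reflects these around m̂:
  lower = 2 × 6.050 − 6.797 = 5.303
  upper = 2 × 6.050 − 5.202 = 6.898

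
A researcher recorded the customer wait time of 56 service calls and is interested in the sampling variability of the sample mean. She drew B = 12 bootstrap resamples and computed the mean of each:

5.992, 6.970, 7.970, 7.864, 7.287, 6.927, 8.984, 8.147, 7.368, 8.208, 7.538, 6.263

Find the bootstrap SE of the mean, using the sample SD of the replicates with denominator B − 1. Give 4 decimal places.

Bootstrap SE is the standard deviation of the 12 replicate means.
Mean of replicates: (5.992 + 6.970 + 7.970 + 7.864 + 7.287 + 6.927 + 8.984 + 8.147 + 7.368 + 8.208 + 7.538 + 6.263) / 12 = 89.51800 / 12 = 7.45983
Sum of squared deviations: (−1.46783)² + (−0.48983)² + (+0.51017)² + (+0.40417)² + (−0.17283)² + (−0.53283)² + (+1.52417)² + (+0.68717)² + (−0.09183)² + (+0.74817)² + (+0.07817)² + (−1.19683)² = 7.93386
Variance = 7.93386 / 11 = 0.72126
SE* = √0.72126

SE* = 0.8493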